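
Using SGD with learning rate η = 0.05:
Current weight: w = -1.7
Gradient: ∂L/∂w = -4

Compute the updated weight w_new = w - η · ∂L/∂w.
w_new = -1.5

w_new = w - η·∂L/∂w = -1.7 - 0.05×(-4) = -1.7 - (-0.2) = -1.5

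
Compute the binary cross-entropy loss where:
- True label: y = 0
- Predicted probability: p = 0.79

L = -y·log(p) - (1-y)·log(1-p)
L = 1.561

L = -0·log(0.79) - 1·log(0.21) = -log(0.21) = 1.561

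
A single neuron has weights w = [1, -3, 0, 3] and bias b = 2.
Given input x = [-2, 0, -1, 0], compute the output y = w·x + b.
y = 0

y = (1)(-2) + (-3)(0) + (0)(-1) + (3)(0) + 2 = 0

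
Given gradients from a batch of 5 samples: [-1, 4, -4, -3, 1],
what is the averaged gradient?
Average gradient = -0.6

Average = (1/5)(-1 + 4 + -4 + -3 + 1) = -3/5 = -0.6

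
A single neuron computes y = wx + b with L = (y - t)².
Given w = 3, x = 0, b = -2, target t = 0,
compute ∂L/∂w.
∂L/∂w = 0

y = wx + b = (3)(0) + -2 = -2
∂L/∂y = 2(y - t) = 2(-2 - 0) = -4
∂y/∂w = x = 0
∂L/∂w = ∂L/∂y · ∂y/∂w = -4 × 0 = 0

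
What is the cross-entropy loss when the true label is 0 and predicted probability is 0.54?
L = 0.7765

L = -0·log(0.54) - 1·log(0.46) = -log(0.46) = 0.7765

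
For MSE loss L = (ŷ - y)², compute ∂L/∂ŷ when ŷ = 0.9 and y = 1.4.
∂L/∂ŷ = -1.0

∂L/∂ŷ = 2(ŷ - y) = 2(0.9 - 1.4) = 2(-0.5) = -1.0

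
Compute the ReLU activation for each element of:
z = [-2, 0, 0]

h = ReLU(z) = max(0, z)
h = [0, 0, 0]

ReLU applied element-wise: max(0,-2)=0, max(0,0)=0, max(0,0)=0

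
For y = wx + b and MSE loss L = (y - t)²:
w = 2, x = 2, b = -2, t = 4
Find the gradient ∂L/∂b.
∂L/∂b = -4

y = wx + b = (2)(2) + -2 = 2
∂L/∂y = 2(y - t) = 2(2 - 4) = -4
∂y/∂b = 1
∂L/∂b = ∂L/∂y · ∂y/∂b = -4 × 1 = -4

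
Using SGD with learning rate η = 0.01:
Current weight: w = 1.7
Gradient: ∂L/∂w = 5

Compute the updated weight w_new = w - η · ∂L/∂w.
w_new = 1.65

w_new = w - η·∂L/∂w = 1.7 - 0.01×(5) = 1.7 - (0.05) = 1.65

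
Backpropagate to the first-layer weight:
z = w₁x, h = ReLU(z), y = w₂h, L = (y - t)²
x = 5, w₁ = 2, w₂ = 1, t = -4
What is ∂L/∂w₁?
∂L/∂w₁ = 140

Forward pass:
z = w₁x = 2×5 = 10
h = ReLU(10) = 10
y = w₂h = 1×10 = 10

Backward pass:
∂L/∂y = 2(y - t) = 2(10 - -4) = 28
∂y/∂h = w₂ = 1
∂h/∂z = 1 (ReLU derivative)
∂z/∂w₁ = x = 5

∂L/∂w₁ = 28 × 1 × 1 × 5 = 140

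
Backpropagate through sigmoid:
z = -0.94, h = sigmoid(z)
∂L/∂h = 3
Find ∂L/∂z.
∂L/∂z = 0.606

σ(-0.94) = 0.2809
σ'(-0.94) = σ(-0.94)(1 - σ(-0.94)) = 0.2809 × 0.7191 = 0.202
∂L/∂z = ∂L/∂h · σ'(z) = 3 × 0.202 = 0.606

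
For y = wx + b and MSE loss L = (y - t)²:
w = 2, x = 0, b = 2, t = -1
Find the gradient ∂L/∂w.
∂L/∂w = 0

y = wx + b = (2)(0) + 2 = 2
∂L/∂y = 2(y - t) = 2(2 - -1) = 6
∂y/∂w = x = 0
∂L/∂w = ∂L/∂y · ∂y/∂w = 6 × 0 = 0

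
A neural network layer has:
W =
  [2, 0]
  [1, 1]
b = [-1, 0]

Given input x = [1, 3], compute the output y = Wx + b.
y = [1, 4]

Wx = [2×1 + 0×3, 1×1 + 1×3]
   = [2, 4]
y = Wx + b = [2 + -1, 4 + 0] = [1, 4]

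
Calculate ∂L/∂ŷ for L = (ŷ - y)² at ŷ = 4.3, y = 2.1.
∂L/∂ŷ = 4.4

∂L/∂ŷ = 2(ŷ - y) = 2(4.3 - 2.1) = 2(2.2) = 4.4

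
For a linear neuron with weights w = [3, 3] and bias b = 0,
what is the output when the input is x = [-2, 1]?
y = -3

y = (3)(-2) + (3)(1) + 0 = -3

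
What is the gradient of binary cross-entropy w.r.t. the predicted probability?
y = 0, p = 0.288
∂L/∂p = 1.404

∂L/∂p = -y/p + (1-y)/(1-p) = 0 + 1/0.712 = 1.404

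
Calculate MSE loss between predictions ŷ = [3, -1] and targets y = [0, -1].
MSE = 4.5

MSE = (1/2)((3-0)² + (-1--1)²) = (1/2)(9 + 0) = 4.5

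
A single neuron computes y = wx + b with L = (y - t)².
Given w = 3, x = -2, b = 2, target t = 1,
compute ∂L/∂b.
∂L/∂b = -10

y = wx + b = (3)(-2) + 2 = -4
∂L/∂y = 2(y - t) = 2(-4 - 1) = -10
∂y/∂b = 1
∂L/∂b = ∂L/∂y · ∂y/∂b = -10 × 1 = -10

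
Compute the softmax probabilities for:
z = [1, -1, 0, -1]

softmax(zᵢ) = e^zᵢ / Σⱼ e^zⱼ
p = [0.6103, 0.0826, 0.2245, 0.0826]

exp(z) = [2.718, 0.3679, 1, 0.3679]
Sum = 4.454
p = [0.6103, 0.0826, 0.2245, 0.0826]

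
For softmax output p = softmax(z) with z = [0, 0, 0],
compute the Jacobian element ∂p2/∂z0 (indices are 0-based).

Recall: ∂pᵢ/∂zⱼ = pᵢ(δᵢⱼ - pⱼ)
∂p2/∂z0 = -0.1111

p = softmax(z) = [0.3333, 0.3333, 0.3333]
p2 = 0.3333, p0 = 0.3333

∂p2/∂z0 = -p2 × p0 = -0.3333 × 0.3333 = -0.1111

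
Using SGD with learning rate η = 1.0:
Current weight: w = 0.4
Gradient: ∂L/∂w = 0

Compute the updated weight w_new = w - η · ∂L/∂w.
w_new = 0.4

w_new = w - η·∂L/∂w = 0.4 - 1.0×(0) = 0.4 - (0) = 0.4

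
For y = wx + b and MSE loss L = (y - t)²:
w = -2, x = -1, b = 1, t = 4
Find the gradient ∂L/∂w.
∂L/∂w = 2

y = wx + b = (-2)(-1) + 1 = 3
∂L/∂y = 2(y - t) = 2(3 - 4) = -2
∂y/∂w = x = -1
∂L/∂w = ∂L/∂y · ∂y/∂w = -2 × -1 = 2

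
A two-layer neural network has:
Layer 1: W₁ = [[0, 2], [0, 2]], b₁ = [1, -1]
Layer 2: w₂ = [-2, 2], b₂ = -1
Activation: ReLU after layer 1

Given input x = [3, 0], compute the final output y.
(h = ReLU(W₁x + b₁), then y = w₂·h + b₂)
y = -3

Layer 1 pre-activation: z₁ = [1, -1]
After ReLU: h = [1, 0]
Layer 2 output: y = -2×1 + 2×0 + -1 = -3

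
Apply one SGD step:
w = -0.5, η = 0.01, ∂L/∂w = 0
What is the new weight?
w_new = -0.5

w_new = w - η·∂L/∂w = -0.5 - 0.01×(0) = -0.5 - (0) = -0.5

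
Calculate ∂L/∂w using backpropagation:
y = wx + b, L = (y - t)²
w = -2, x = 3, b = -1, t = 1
∂L/∂w = -48

y = wx + b = (-2)(3) + -1 = -7
∂L/∂y = 2(y - t) = 2(-7 - 1) = -16
∂y/∂w = x = 3
∂L/∂w = ∂L/∂y · ∂y/∂w = -16 × 3 = -48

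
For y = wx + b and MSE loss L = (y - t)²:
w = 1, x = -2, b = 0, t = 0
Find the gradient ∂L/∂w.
∂L/∂w = 8

y = wx + b = (1)(-2) + 0 = -2
∂L/∂y = 2(y - t) = 2(-2 - 0) = -4
∂y/∂w = x = -2
∂L/∂w = ∂L/∂y · ∂y/∂w = -4 × -2 = 8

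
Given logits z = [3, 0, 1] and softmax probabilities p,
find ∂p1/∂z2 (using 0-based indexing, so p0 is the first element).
∂p1/∂z2 = -0.004797

p = softmax(z) = [0.8438, 0.04201, 0.1142]
p1 = 0.04201, p2 = 0.1142

∂p1/∂z2 = -p1 × p2 = -0.04201 × 0.1142 = -0.004797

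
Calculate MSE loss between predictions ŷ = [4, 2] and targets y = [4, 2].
MSE = 0

MSE = (1/2)((4-4)² + (2-2)²) = (1/2)(0 + 0) = 0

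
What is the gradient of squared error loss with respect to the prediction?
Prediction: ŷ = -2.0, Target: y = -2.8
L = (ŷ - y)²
∂L/∂ŷ = 1.6

∂L/∂ŷ = 2(ŷ - y) = 2(-2.0 - -2.8) = 2(0.8) = 1.6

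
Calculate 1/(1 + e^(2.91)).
0.05166

sigmoid(-2.91) = 1/(1 + e^(2.91)) = 1/(1 + 18.36) = 0.05166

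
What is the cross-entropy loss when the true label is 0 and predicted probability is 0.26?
L = 0.3011

L = -0·log(0.26) - 1·log(0.74) = -log(0.74) = 0.3011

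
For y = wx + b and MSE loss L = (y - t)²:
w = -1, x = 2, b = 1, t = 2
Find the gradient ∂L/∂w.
∂L/∂w = -12

y = wx + b = (-1)(2) + 1 = -1
∂L/∂y = 2(y - t) = 2(-1 - 2) = -6
∂y/∂w = x = 2
∂L/∂w = ∂L/∂y · ∂y/∂w = -6 × 2 = -12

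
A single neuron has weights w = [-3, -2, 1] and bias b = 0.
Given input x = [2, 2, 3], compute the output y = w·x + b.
y = -7

y = (-3)(2) + (-2)(2) + (1)(3) + 0 = -7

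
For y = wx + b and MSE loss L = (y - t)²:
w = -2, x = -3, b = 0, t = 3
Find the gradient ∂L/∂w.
∂L/∂w = -18

y = wx + b = (-2)(-3) + 0 = 6
∂L/∂y = 2(y - t) = 2(6 - 3) = 6
∂y/∂w = x = -3
∂L/∂w = ∂L/∂y · ∂y/∂w = 6 × -3 = -18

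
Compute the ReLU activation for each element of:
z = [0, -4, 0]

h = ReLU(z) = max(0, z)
h = [0, 0, 0]

ReLU applied element-wise: max(0,0)=0, max(0,-4)=0, max(0,0)=0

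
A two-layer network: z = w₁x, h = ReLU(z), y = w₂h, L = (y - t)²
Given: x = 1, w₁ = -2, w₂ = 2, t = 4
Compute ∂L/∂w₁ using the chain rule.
∂L/∂w₁ = 0

Forward pass:
z = w₁x = -2×1 = -2
h = ReLU(-2) = 0
y = w₂h = 2×0 = 0

Backward pass:
∂L/∂y = 2(y - t) = 2(0 - 4) = -8
∂y/∂h = w₂ = 2
∂h/∂z = 0 (ReLU derivative)
∂z/∂w₁ = x = 1

∂L/∂w₁ = -8 × 2 × 0 × 1 = 0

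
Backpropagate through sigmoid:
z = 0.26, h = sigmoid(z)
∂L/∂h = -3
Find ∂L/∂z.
∂L/∂z = -0.7375

σ(0.26) = 0.5646
σ'(0.26) = σ(0.26)(1 - σ(0.26)) = 0.5646 × 0.4354 = 0.2458
∂L/∂z = ∂L/∂h · σ'(z) = -3 × 0.2458 = -0.7375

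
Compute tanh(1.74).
0.9402

tanh(1.74) = (e^(1.74) - e^(-1.74))/(e^(1.74) + e^(-1.74)) = 0.9402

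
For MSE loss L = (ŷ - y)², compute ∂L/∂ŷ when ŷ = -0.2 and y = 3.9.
∂L/∂ŷ = -8.2

∂L/∂ŷ = 2(ŷ - y) = 2(-0.2 - 3.9) = 2(-4.1) = -8.2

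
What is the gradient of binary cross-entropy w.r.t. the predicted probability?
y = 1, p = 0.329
∂L/∂p = -3.04

∂L/∂p = -y/p + (1-y)/(1-p) = -1/0.329 + 0 = -3.04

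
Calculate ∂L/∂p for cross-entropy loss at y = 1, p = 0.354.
∂L/∂p = -2.825

∂L/∂p = -y/p + (1-y)/(1-p) = -1/0.354 + 0 = -2.825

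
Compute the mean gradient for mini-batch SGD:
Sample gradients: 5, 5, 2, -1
Average gradient = 2.75

Average = (1/4)(5 + 5 + 2 + -1) = 11/4 = 2.75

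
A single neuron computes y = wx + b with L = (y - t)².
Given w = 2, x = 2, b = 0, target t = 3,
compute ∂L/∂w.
∂L/∂w = 4

y = wx + b = (2)(2) + 0 = 4
∂L/∂y = 2(y - t) = 2(4 - 3) = 2
∂y/∂w = x = 2
∂L/∂w = ∂L/∂y · ∂y/∂w = 2 × 2 = 4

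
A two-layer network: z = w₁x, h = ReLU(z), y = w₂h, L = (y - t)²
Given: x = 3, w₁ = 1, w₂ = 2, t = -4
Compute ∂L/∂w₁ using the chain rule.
∂L/∂w₁ = 120

Forward pass:
z = w₁x = 1×3 = 3
h = ReLU(3) = 3
y = w₂h = 2×3 = 6

Backward pass:
∂L/∂y = 2(y - t) = 2(6 - -4) = 20
∂y/∂h = w₂ = 2
∂h/∂z = 1 (ReLU derivative)
∂z/∂w₁ = x = 3

∂L/∂w₁ = 20 × 2 × 1 × 3 = 120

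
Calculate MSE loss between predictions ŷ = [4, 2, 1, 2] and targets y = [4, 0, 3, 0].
MSE = 3

MSE = (1/4)((4-4)² + (2-0)² + (1-3)² + (2-0)²) = (1/4)(0 + 4 + 4 + 4) = 3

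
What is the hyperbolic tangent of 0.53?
0.4854

tanh(0.53) = (e^(0.53) - e^(-0.53))/(e^(0.53) + e^(-0.53)) = 0.4854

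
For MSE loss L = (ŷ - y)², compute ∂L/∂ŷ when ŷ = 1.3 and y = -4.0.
∂L/∂ŷ = 10.6

∂L/∂ŷ = 2(ŷ - y) = 2(1.3 - -4.0) = 2(5.3) = 10.6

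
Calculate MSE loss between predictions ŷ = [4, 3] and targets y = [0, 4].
MSE = 8.5

MSE = (1/2)((4-0)² + (3-4)²) = (1/2)(16 + 1) = 8.5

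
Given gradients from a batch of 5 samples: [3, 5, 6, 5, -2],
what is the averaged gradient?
Average gradient = 3.4

Average = (1/5)(3 + 5 + 6 + 5 + -2) = 17/5 = 3.4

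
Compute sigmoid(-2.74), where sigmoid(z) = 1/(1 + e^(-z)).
0.06065

sigmoid(-2.74) = 1/(1 + e^(2.74)) = 1/(1 + 15.49) = 0.06065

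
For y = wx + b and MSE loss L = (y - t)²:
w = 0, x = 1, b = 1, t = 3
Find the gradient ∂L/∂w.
∂L/∂w = -4

y = wx + b = (0)(1) + 1 = 1
∂L/∂y = 2(y - t) = 2(1 - 3) = -4
∂y/∂w = x = 1
∂L/∂w = ∂L/∂y · ∂y/∂w = -4 × 1 = -4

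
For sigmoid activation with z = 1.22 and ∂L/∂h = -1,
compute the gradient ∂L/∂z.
∂L/∂z = -0.176

σ(1.22) = 0.7721
σ'(1.22) = σ(1.22)(1 - σ(1.22)) = 0.7721 × 0.2279 = 0.176
∂L/∂z = ∂L/∂h · σ'(z) = -1 × 0.176 = -0.176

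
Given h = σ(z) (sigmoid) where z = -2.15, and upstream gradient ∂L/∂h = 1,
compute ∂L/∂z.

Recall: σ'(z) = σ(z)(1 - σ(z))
∂L/∂z = 0.09345

σ(-2.15) = 0.1043
σ'(-2.15) = σ(-2.15)(1 - σ(-2.15)) = 0.1043 × 0.8957 = 0.09345
∂L/∂z = ∂L/∂h · σ'(z) = 1 × 0.09345 = 0.09345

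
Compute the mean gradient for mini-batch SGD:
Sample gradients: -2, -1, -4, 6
Average gradient = -0.25

Average = (1/4)(-2 + -1 + -4 + 6) = -1/4 = -0.25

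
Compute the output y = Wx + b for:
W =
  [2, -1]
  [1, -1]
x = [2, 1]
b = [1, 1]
y = [4, 2]

Wx = [2×2 + -1×1, 1×2 + -1×1]
   = [3, 1]
y = Wx + b = [3 + 1, 1 + 1] = [4, 2]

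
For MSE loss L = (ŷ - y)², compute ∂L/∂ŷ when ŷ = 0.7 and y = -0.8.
∂L/∂ŷ = 3.0

∂L/∂ŷ = 2(ŷ - y) = 2(0.7 - -0.8) = 2(1.5) = 3.0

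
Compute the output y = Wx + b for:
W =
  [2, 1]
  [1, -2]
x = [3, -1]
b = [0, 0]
y = [5, 5]

Wx = [2×3 + 1×-1, 1×3 + -2×-1]
   = [5, 5]
y = Wx + b = [5 + 0, 5 + 0] = [5, 5]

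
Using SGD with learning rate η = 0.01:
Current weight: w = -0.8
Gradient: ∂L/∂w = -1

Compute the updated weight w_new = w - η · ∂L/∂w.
w_new = -0.79

w_new = w - η·∂L/∂w = -0.8 - 0.01×(-1) = -0.8 - (-0.01) = -0.79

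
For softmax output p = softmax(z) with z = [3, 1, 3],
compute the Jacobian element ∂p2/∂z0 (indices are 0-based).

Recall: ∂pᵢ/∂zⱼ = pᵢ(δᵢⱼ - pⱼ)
∂p2/∂z0 = -0.2193

p = softmax(z) = [0.4683, 0.06338, 0.4683]
p2 = 0.4683, p0 = 0.4683

∂p2/∂z0 = -p2 × p0 = -0.4683 × 0.4683 = -0.2193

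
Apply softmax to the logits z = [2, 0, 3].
p = [0.2595, 0.0351, 0.7054]

exp(z) = [7.389, 1, 20.09]
Sum = 28.47
p = [0.2595, 0.0351, 0.7054]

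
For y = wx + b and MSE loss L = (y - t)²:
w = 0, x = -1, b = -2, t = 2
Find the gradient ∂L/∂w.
∂L/∂w = 8

y = wx + b = (0)(-1) + -2 = -2
∂L/∂y = 2(y - t) = 2(-2 - 2) = -8
∂y/∂w = x = -1
∂L/∂w = ∂L/∂y · ∂y/∂w = -8 × -1 = 8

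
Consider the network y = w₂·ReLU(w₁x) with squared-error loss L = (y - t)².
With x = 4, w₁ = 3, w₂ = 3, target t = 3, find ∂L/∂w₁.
∂L/∂w₁ = 792

Forward pass:
z = w₁x = 3×4 = 12
h = ReLU(12) = 12
y = w₂h = 3×12 = 36

Backward pass:
∂L/∂y = 2(y - t) = 2(36 - 3) = 66
∂y/∂h = w₂ = 3
∂h/∂z = 1 (ReLU derivative)
∂z/∂w₁ = x = 4

∂L/∂w₁ = 66 × 3 × 1 × 4 = 792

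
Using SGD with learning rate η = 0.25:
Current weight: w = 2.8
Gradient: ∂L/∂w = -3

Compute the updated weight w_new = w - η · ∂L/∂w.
w_new = 3.55

w_new = w - η·∂L/∂w = 2.8 - 0.25×(-3) = 2.8 - (-0.75) = 3.55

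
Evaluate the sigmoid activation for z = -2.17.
0.1025

sigmoid(-2.17) = 1/(1 + e^(2.17)) = 1/(1 + 8.758) = 0.1025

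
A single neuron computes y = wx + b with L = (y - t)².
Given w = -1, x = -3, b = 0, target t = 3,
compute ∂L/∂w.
∂L/∂w = 0

y = wx + b = (-1)(-3) + 0 = 3
∂L/∂y = 2(y - t) = 2(3 - 3) = 0
∂y/∂w = x = -3
∂L/∂w = ∂L/∂y · ∂y/∂w = 0 × -3 = 0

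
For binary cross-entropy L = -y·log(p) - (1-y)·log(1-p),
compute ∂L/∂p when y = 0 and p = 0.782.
∂L/∂p = 4.587

∂L/∂p = -y/p + (1-y)/(1-p) = 0 + 1/0.218 = 4.587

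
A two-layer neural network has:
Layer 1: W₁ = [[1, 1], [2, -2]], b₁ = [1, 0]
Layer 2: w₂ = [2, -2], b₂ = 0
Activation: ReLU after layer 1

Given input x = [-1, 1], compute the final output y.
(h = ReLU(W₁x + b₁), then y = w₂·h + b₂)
y = 2

Layer 1 pre-activation: z₁ = [1, -4]
After ReLU: h = [1, 0]
Layer 2 output: y = 2×1 + -2×0 + 0 = 2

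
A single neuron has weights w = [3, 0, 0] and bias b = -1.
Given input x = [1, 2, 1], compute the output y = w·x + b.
y = 2

y = (3)(1) + (0)(2) + (0)(1) + -1 = 2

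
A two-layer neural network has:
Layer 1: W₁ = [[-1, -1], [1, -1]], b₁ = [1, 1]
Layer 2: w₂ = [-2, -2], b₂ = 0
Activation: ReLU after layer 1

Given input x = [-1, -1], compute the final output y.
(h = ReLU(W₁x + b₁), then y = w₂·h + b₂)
y = -8

Layer 1 pre-activation: z₁ = [3, 1]
After ReLU: h = [3, 1]
Layer 2 output: y = -2×3 + -2×1 + 0 = -8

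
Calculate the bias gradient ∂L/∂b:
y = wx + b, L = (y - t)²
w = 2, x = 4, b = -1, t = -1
∂L/∂b = 16

y = wx + b = (2)(4) + -1 = 7
∂L/∂y = 2(y - t) = 2(7 - -1) = 16
∂y/∂b = 1
∂L/∂b = ∂L/∂y · ∂y/∂b = 16 × 1 = 16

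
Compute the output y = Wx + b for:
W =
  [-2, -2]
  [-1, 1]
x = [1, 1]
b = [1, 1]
y = [-3, 1]

Wx = [-2×1 + -2×1, -1×1 + 1×1]
   = [-4, 0]
y = Wx + b = [-4 + 1, 0 + 1] = [-3, 1]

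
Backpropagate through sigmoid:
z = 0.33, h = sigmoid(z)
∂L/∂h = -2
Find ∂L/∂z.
∂L/∂z = -0.4866

σ(0.33) = 0.5818
σ'(0.33) = σ(0.33)(1 - σ(0.33)) = 0.5818 × 0.4182 = 0.2433
∂L/∂z = ∂L/∂h · σ'(z) = -2 × 0.2433 = -0.4866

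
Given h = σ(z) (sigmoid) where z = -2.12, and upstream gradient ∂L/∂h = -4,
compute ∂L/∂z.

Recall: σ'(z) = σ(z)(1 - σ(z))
∂L/∂z = -0.3827

σ(-2.12) = 0.1072
σ'(-2.12) = σ(-2.12)(1 - σ(-2.12)) = 0.1072 × 0.8928 = 0.09568
∂L/∂z = ∂L/∂h · σ'(z) = -4 × 0.09568 = -0.3827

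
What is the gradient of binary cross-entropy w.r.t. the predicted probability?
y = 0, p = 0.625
∂L/∂p = 2.667

∂L/∂p = -y/p + (1-y)/(1-p) = 0 + 1/0.375 = 2.667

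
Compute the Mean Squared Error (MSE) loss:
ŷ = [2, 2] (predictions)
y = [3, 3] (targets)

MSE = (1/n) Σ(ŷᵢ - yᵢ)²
MSE = 1

MSE = (1/2)((2-3)² + (2-3)²) = (1/2)(1 + 1) = 1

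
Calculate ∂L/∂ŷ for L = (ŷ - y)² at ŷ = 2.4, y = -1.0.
∂L/∂ŷ = 6.8

∂L/∂ŷ = 2(ŷ - y) = 2(2.4 - -1.0) = 2(3.4) = 6.8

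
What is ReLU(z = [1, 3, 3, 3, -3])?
h = [1, 3, 3, 3, 0]

ReLU applied element-wise: max(0,1)=1, max(0,3)=3, max(0,3)=3, max(0,3)=3, max(0,-3)=0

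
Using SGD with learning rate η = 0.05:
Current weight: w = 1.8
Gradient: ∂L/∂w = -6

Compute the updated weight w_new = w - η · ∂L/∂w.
w_new = 2.1

w_new = w - η·∂L/∂w = 1.8 - 0.05×(-6) = 1.8 - (-0.3) = 2.1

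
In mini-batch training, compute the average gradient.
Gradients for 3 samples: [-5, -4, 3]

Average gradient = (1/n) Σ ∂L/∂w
Average gradient = -2

Average = (1/3)(-5 + -4 + 3) = -6/3 = -2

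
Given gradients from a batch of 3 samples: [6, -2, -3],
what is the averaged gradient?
Average gradient = 0.3333

Average = (1/3)(6 + -2 + -3) = 1/3 = 0.3333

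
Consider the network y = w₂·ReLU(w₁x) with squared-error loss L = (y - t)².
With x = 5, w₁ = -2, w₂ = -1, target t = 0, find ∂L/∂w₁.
∂L/∂w₁ = 0

Forward pass:
z = w₁x = -2×5 = -10
h = ReLU(-10) = 0
y = w₂h = -1×0 = 0

Backward pass:
∂L/∂y = 2(y - t) = 2(0 - 0) = 0
∂y/∂h = w₂ = -1
∂h/∂z = 0 (ReLU derivative)
∂z/∂w₁ = x = 5

∂L/∂w₁ = 0 × -1 × 0 × 5 = 0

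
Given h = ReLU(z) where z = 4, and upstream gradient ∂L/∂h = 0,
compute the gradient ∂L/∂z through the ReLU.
∂L/∂z = 0

h = ReLU(4) = 4
Since z > 0: ∂h/∂z = 1
∂L/∂z = ∂L/∂h · ∂h/∂z = 0 × 1 = 0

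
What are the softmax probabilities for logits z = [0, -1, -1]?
p = [0.5761, 0.2119, 0.2119]

exp(z) = [1, 0.3679, 0.3679]
Sum = 1.736
p = [0.5761, 0.2119, 0.2119]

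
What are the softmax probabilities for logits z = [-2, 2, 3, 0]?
p = [0.0047, 0.2583, 0.702, 0.035]

exp(z) = [0.1353, 7.389, 20.09, 1]
Sum = 28.61
p = [0.0047, 0.2583, 0.702, 0.035]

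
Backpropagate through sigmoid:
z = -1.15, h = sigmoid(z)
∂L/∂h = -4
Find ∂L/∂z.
∂L/∂z = -0.7306

σ(-1.15) = 0.2405
σ'(-1.15) = σ(-1.15)(1 - σ(-1.15)) = 0.2405 × 0.7595 = 0.1827
∂L/∂z = ∂L/∂h · σ'(z) = -4 × 0.1827 = -0.7306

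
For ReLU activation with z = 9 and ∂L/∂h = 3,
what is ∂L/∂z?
∂L/∂z = 3

h = ReLU(9) = 9
Since z > 0: ∂h/∂z = 1
∂L/∂z = ∂L/∂h · ∂h/∂z = 3 × 1 = 3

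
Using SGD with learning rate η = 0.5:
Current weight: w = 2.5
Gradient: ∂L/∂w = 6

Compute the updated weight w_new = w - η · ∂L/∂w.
w_new = -0.5

w_new = w - η·∂L/∂w = 2.5 - 0.5×(6) = 2.5 - (3) = -0.5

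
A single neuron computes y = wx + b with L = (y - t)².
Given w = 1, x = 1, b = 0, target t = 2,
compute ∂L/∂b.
∂L/∂b = -2

y = wx + b = (1)(1) + 0 = 1
∂L/∂y = 2(y - t) = 2(1 - 2) = -2
∂y/∂b = 1
∂L/∂b = ∂L/∂y · ∂y/∂b = -2 × 1 = -2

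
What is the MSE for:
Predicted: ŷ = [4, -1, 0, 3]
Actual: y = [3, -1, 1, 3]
MSE = 0.5

MSE = (1/4)((4-3)² + (-1--1)² + (0-1)² + (3-3)²) = (1/4)(1 + 0 + 1 + 0) = 0.5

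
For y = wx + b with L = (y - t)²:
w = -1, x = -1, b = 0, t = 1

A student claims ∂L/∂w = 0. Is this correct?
Correct

y = (-1)(-1) + 0 = 1
∂L/∂y = 2(y - t) = 2(1 - 1) = 0
∂y/∂w = x = -1
∂L/∂w = 0 × -1 = 0

Claimed value: 0
Correct: The correct gradient is 0.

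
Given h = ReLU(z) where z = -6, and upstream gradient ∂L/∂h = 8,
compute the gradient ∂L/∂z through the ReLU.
∂L/∂z = 0

h = ReLU(-6) = 0
Since z < 0: ∂h/∂z = 0
∂L/∂z = ∂L/∂h · ∂h/∂z = 8 × 0 = 0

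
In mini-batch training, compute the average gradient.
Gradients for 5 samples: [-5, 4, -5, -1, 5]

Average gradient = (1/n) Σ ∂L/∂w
Average gradient = -0.4

Average = (1/5)(-5 + 4 + -5 + -1 + 5) = -2/5 = -0.4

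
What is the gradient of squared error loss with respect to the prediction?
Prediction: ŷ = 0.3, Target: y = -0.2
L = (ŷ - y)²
∂L/∂ŷ = 1.0

∂L/∂ŷ = 2(ŷ - y) = 2(0.3 - -0.2) = 2(0.5) = 1.0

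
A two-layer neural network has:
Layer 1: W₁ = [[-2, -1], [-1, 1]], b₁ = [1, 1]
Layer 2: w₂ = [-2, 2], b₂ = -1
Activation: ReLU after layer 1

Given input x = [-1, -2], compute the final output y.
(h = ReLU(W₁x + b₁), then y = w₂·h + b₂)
y = -11

Layer 1 pre-activation: z₁ = [5, 0]
After ReLU: h = [5, 0]
Layer 2 output: y = -2×5 + 2×0 + -1 = -11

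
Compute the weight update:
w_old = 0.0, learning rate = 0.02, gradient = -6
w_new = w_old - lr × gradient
w_new = 0.12

w_new = w - η·∂L/∂w = 0.0 - 0.02×(-6) = 0.0 - (-0.12) = 0.12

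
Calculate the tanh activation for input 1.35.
0.8741

tanh(1.35) = (e^(1.35) - e^(-1.35))/(e^(1.35) + e^(-1.35)) = 0.8741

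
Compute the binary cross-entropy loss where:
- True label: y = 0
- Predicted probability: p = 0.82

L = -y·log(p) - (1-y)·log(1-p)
L = 1.715

L = -0·log(0.82) - 1·log(0.18) = -log(0.18) = 1.715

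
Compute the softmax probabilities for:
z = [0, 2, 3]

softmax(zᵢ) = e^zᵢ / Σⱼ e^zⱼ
p = [0.0351, 0.2595, 0.7054]

exp(z) = [1, 7.389, 20.09]
Sum = 28.47
p = [0.0351, 0.2595, 0.7054]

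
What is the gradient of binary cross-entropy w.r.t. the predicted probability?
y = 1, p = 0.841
∂L/∂p = -1.189

∂L/∂p = -y/p + (1-y)/(1-p) = -1/0.841 + 0 = -1.189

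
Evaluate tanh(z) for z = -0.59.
-0.5299

tanh(-0.59) = (e^(-0.59) - e^(0.59))/(e^(-0.59) + e^(0.59)) = -0.5299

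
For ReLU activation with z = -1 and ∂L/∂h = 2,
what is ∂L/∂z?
∂L/∂z = 0

h = ReLU(-1) = 0
Since z < 0: ∂h/∂z = 0
∂L/∂z = ∂L/∂h · ∂h/∂z = 2 × 0 = 0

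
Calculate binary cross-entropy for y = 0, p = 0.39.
L = 0.4943

L = -0·log(0.39) - 1·log(0.61) = -log(0.61) = 0.4943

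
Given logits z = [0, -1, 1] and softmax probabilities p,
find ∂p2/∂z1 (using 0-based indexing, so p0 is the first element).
∂p2/∂z1 = -0.05989

p = softmax(z) = [0.2447, 0.09003, 0.6652]
p2 = 0.6652, p1 = 0.09003

∂p2/∂z1 = -p2 × p1 = -0.6652 × 0.09003 = -0.05989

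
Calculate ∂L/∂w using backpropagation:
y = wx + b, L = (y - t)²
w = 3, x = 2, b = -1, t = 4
∂L/∂w = 4

y = wx + b = (3)(2) + -1 = 5
∂L/∂y = 2(y - t) = 2(5 - 4) = 2
∂y/∂w = x = 2
∂L/∂w = ∂L/∂y · ∂y/∂w = 2 × 2 = 4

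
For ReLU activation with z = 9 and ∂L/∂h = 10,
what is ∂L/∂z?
∂L/∂z = 10

h = ReLU(9) = 9
Since z > 0: ∂h/∂z = 1
∂L/∂z = ∂L/∂h · ∂h/∂z = 10 × 1 = 10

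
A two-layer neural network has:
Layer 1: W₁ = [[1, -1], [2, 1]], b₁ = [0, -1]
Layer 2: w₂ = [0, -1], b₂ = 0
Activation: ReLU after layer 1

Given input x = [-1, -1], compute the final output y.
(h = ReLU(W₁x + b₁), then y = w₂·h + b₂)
y = 0

Layer 1 pre-activation: z₁ = [0, -4]
After ReLU: h = [0, 0]
Layer 2 output: y = 0×0 + -1×0 + 0 = 0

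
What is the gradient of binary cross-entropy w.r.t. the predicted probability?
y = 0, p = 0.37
∂L/∂p = 1.587

∂L/∂p = -y/p + (1-y)/(1-p) = 0 + 1/0.63 = 1.587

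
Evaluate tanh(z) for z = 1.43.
0.8917

tanh(1.43) = (e^(1.43) - e^(-1.43))/(e^(1.43) + e^(-1.43)) = 0.8917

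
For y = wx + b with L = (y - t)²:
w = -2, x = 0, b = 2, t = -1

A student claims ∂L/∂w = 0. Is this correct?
Correct

y = (-2)(0) + 2 = 2
∂L/∂y = 2(y - t) = 2(2 - -1) = 6
∂y/∂w = x = 0
∂L/∂w = 6 × 0 = 0

Claimed value: 0
Correct: The correct gradient is 0.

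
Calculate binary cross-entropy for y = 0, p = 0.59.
L = 0.8916

L = -0·log(0.59) - 1·log(0.41) = -log(0.41) = 0.8916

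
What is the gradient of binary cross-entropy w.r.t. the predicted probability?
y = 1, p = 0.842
∂L/∂p = -1.188

∂L/∂p = -y/p + (1-y)/(1-p) = -1/0.842 + 0 = -1.188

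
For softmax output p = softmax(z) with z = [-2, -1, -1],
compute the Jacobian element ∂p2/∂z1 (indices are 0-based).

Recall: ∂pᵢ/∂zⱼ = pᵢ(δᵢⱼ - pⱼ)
∂p2/∂z1 = -0.1784

p = softmax(z) = [0.1554, 0.4223, 0.4223]
p2 = 0.4223, p1 = 0.4223

∂p2/∂z1 = -p2 × p1 = -0.4223 × 0.4223 = -0.1784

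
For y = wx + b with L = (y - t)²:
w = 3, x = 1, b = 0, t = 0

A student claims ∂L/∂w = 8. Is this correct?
Incorrect

y = (3)(1) + 0 = 3
∂L/∂y = 2(y - t) = 2(3 - 0) = 6
∂y/∂w = x = 1
∂L/∂w = 6 × 1 = 6

Claimed value: 8
Incorrect: The correct gradient is 6.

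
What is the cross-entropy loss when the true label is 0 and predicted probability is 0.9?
L = 2.303

L = -0·log(0.9) - 1·log(0.1) = -log(0.1) = 2.303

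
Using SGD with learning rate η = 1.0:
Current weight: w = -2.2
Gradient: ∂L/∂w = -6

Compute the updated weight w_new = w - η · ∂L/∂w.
w_new = 3.8

w_new = w - η·∂L/∂w = -2.2 - 1.0×(-6) = -2.2 - (-6) = 3.8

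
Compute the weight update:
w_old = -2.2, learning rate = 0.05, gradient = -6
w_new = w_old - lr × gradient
w_new = -1.9

w_new = w - η·∂L/∂w = -2.2 - 0.05×(-6) = -2.2 - (-0.3) = -1.9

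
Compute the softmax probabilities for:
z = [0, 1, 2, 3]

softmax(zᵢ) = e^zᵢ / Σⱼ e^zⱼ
p = [0.0321, 0.0871, 0.2369, 0.6439]

exp(z) = [1, 2.718, 7.389, 20.09]
Sum = 31.19
p = [0.0321, 0.0871, 0.2369, 0.6439]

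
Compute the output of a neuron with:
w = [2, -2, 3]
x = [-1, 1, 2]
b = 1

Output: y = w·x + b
y = 3

y = (2)(-1) + (-2)(1) + (3)(2) + 1 = 3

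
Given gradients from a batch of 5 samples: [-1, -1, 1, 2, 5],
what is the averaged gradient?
Average gradient = 1.2

Average = (1/5)(-1 + -1 + 1 + 2 + 5) = 6/5 = 1.2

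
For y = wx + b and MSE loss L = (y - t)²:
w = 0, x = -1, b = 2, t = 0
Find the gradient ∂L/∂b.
∂L/∂b = 4

y = wx + b = (0)(-1) + 2 = 2
∂L/∂y = 2(y - t) = 2(2 - 0) = 4
∂y/∂b = 1
∂L/∂b = ∂L/∂y · ∂y/∂b = 4 × 1 = 4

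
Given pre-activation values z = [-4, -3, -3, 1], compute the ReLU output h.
h = [0, 0, 0, 1]

ReLU applied element-wise: max(0,-4)=0, max(0,-3)=0, max(0,-3)=0, max(0,1)=1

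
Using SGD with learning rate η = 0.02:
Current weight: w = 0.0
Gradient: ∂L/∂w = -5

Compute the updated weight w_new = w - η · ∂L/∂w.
w_new = 0.1

w_new = w - η·∂L/∂w = 0.0 - 0.02×(-5) = 0.0 - (-0.1) = 0.1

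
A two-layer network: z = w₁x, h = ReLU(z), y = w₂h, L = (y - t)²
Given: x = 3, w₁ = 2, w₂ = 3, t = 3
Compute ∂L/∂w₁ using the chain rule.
∂L/∂w₁ = 270

Forward pass:
z = w₁x = 2×3 = 6
h = ReLU(6) = 6
y = w₂h = 3×6 = 18

Backward pass:
∂L/∂y = 2(y - t) = 2(18 - 3) = 30
∂y/∂h = w₂ = 3
∂h/∂z = 1 (ReLU derivative)
∂z/∂w₁ = x = 3

∂L/∂w₁ = 30 × 3 × 1 × 3 = 270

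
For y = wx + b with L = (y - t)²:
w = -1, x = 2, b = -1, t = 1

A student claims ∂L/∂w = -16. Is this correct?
Correct

y = (-1)(2) + -1 = -3
∂L/∂y = 2(y - t) = 2(-3 - 1) = -8
∂y/∂w = x = 2
∂L/∂w = -8 × 2 = -16

Claimed value: -16
Correct: The correct gradient is -16.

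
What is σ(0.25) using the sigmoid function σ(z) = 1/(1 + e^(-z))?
0.5622

sigmoid(0.25) = 1/(1 + e^(-0.25)) = 1/(1 + 0.7788) = 0.5622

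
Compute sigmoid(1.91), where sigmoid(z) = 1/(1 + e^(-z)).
0.871

sigmoid(1.91) = 1/(1 + e^(-1.91)) = 1/(1 + 0.1481) = 0.871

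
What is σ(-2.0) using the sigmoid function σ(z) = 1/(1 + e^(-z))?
0.1192

sigmoid(-2.0) = 1/(1 + e^(2.0)) = 1/(1 + 7.389) = 0.1192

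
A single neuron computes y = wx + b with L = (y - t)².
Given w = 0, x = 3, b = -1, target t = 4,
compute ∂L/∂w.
∂L/∂w = -30

y = wx + b = (0)(3) + -1 = -1
∂L/∂y = 2(y - t) = 2(-1 - 4) = -10
∂y/∂w = x = 3
∂L/∂w = ∂L/∂y · ∂y/∂w = -10 × 3 = -30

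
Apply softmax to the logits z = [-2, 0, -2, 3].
p = [0.0063, 0.0468, 0.0063, 0.9405]

exp(z) = [0.1353, 1, 0.1353, 20.09]
Sum = 21.36
p = [0.0063, 0.0468, 0.0063, 0.9405]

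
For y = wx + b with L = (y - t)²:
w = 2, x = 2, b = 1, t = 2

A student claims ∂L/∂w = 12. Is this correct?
Correct

y = (2)(2) + 1 = 5
∂L/∂y = 2(y - t) = 2(5 - 2) = 6
∂y/∂w = x = 2
∂L/∂w = 6 × 2 = 12

Claimed value: 12
Correct: The correct gradient is 12.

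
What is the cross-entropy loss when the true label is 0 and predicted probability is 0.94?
L = 2.813

L = -0·log(0.94) - 1·log(0.06) = -log(0.06) = 2.813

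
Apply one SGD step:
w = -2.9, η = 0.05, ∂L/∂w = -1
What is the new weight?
w_new = -2.85

w_new = w - η·∂L/∂w = -2.9 - 0.05×(-1) = -2.9 - (-0.05) = -2.85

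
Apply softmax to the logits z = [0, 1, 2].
p = [0.09, 0.2447, 0.6652]

exp(z) = [1, 2.718, 7.389]
Sum = 11.11
p = [0.09, 0.2447, 0.6652]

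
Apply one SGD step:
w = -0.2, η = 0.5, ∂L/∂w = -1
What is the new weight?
w_new = 0.3

w_new = w - η·∂L/∂w = -0.2 - 0.5×(-1) = -0.2 - (-0.5) = 0.3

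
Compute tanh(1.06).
0.7857

tanh(1.06) = (e^(1.06) - e^(-1.06))/(e^(1.06) + e^(-1.06)) = 0.7857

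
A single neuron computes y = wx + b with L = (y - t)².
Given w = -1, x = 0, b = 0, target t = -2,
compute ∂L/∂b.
∂L/∂b = 4

y = wx + b = (-1)(0) + 0 = 0
∂L/∂y = 2(y - t) = 2(0 - -2) = 4
∂y/∂b = 1
∂L/∂b = ∂L/∂y · ∂y/∂b = 4 × 1 = 4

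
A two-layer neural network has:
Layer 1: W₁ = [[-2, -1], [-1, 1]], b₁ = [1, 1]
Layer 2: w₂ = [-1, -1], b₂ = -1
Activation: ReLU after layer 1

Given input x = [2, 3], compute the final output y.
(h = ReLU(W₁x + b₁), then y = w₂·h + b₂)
y = -3

Layer 1 pre-activation: z₁ = [-6, 2]
After ReLU: h = [0, 2]
Layer 2 output: y = -1×0 + -1×2 + -1 = -3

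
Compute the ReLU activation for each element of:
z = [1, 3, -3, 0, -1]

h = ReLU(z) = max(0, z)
h = [1, 3, 0, 0, 0]

ReLU applied element-wise: max(0,1)=1, max(0,3)=3, max(0,-3)=0, max(0,0)=0, max(0,-1)=0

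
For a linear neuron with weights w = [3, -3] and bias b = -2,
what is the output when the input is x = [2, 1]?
y = 1

y = (3)(2) + (-3)(1) + -2 = 1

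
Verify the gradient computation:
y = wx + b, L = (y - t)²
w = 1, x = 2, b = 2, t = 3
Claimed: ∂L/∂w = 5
Incorrect

y = (1)(2) + 2 = 4
∂L/∂y = 2(y - t) = 2(4 - 3) = 2
∂y/∂w = x = 2
∂L/∂w = 2 × 2 = 4

Claimed value: 5
Incorrect: The correct gradient is 4.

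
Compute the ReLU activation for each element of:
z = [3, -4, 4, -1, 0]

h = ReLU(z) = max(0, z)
h = [3, 0, 4, 0, 0]

ReLU applied element-wise: max(0,3)=3, max(0,-4)=0, max(0,4)=4, max(0,-1)=0, max(0,0)=0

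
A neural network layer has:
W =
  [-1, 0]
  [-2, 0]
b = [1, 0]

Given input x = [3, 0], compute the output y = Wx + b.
y = [-2, -6]

Wx = [-1×3 + 0×0, -2×3 + 0×0]
   = [-3, -6]
y = Wx + b = [-3 + 1, -6 + 0] = [-2, -6]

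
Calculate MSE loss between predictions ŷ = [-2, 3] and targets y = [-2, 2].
MSE = 0.5

MSE = (1/2)((-2--2)² + (3-2)²) = (1/2)(0 + 1) = 0.5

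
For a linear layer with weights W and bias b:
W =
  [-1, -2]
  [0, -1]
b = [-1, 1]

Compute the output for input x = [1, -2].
y = [2, 3]

Wx = [-1×1 + -2×-2, 0×1 + -1×-2]
   = [3, 2]
y = Wx + b = [3 + -1, 2 + 1] = [2, 3]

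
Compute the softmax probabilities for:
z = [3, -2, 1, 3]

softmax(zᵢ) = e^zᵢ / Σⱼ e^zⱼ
p = [0.4668, 0.0031, 0.0632, 0.4668]

exp(z) = [20.09, 0.1353, 2.718, 20.09]
Sum = 43.02
p = [0.4668, 0.0031, 0.0632, 0.4668]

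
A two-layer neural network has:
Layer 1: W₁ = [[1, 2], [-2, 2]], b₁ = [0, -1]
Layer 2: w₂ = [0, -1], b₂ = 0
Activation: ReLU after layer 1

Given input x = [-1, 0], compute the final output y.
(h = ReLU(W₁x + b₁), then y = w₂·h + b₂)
y = -1

Layer 1 pre-activation: z₁ = [-1, 1]
After ReLU: h = [0, 1]
Layer 2 output: y = 0×0 + -1×1 + 0 = -1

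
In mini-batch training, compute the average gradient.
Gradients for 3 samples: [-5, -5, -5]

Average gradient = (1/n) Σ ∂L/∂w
Average gradient = -5

Average = (1/3)(-5 + -5 + -5) = -15/3 = -5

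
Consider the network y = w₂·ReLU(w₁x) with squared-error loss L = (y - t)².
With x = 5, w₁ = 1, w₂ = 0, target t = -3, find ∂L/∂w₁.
∂L/∂w₁ = 0

Forward pass:
z = w₁x = 1×5 = 5
h = ReLU(5) = 5
y = w₂h = 0×5 = 0

Backward pass:
∂L/∂y = 2(y - t) = 2(0 - -3) = 6
∂y/∂h = w₂ = 0
∂h/∂z = 1 (ReLU derivative)
∂z/∂w₁ = x = 5

∂L/∂w₁ = 6 × 0 × 1 × 5 = 0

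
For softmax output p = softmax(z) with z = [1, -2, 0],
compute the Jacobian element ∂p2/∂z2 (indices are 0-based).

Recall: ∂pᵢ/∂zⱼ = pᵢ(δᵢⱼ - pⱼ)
∂p2/∂z2 = 0.1922

p = softmax(z) = [0.7054, 0.03512, 0.2595]
p2 = 0.2595

∂p2/∂z2 = p2(1 - p2) = 0.2595 × (1 - 0.2595) = 0.1922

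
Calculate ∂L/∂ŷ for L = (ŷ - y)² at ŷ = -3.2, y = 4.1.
∂L/∂ŷ = -14.6

∂L/∂ŷ = 2(ŷ - y) = 2(-3.2 - 4.1) = 2(-7.3) = -14.6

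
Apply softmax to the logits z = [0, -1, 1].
p = [0.2447, 0.09, 0.6652]

exp(z) = [1, 0.3679, 2.718]
Sum = 4.086
p = [0.2447, 0.09, 0.6652]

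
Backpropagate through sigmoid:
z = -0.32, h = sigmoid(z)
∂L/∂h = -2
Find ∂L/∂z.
∂L/∂z = -0.4874

σ(-0.32) = 0.4207
σ'(-0.32) = σ(-0.32)(1 - σ(-0.32)) = 0.4207 × 0.5793 = 0.2437
∂L/∂z = ∂L/∂h · σ'(z) = -2 × 0.2437 = -0.4874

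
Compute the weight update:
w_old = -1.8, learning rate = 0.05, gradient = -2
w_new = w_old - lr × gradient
w_new = -1.7

w_new = w - η·∂L/∂w = -1.8 - 0.05×(-2) = -1.8 - (-0.1) = -1.7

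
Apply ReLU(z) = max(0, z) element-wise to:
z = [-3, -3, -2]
h = [0, 0, 0]

ReLU applied element-wise: max(0,-3)=0, max(0,-3)=0, max(0,-2)=0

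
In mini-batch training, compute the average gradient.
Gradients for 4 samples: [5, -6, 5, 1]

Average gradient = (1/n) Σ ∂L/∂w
Average gradient = 1.25

Average = (1/4)(5 + -6 + 5 + 1) = 5/4 = 1.25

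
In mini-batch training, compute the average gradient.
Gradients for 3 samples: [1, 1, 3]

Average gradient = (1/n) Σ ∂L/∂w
Average gradient = 1.667

Average = (1/3)(1 + 1 + 3) = 5/3 = 1.667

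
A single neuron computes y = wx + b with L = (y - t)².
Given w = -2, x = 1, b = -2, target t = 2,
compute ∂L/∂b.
∂L/∂b = -12

y = wx + b = (-2)(1) + -2 = -4
∂L/∂y = 2(y - t) = 2(-4 - 2) = -12
∂y/∂b = 1
∂L/∂b = ∂L/∂y · ∂y/∂b = -12 × 1 = -12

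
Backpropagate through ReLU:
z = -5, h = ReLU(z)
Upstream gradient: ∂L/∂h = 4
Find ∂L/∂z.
∂L/∂z = 0

h = ReLU(-5) = 0
Since z < 0: ∂h/∂z = 0
∂L/∂z = ∂L/∂h · ∂h/∂z = 4 × 0 = 0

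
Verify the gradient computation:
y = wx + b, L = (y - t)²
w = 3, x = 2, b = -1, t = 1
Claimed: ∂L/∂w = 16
Correct

y = (3)(2) + -1 = 5
∂L/∂y = 2(y - t) = 2(5 - 1) = 8
∂y/∂w = x = 2
∂L/∂w = 8 × 2 = 16

Claimed value: 16
Correct: The correct gradient is 16.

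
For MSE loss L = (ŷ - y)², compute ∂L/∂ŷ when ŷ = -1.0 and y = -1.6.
∂L/∂ŷ = 1.2

∂L/∂ŷ = 2(ŷ - y) = 2(-1.0 - -1.6) = 2(0.6) = 1.2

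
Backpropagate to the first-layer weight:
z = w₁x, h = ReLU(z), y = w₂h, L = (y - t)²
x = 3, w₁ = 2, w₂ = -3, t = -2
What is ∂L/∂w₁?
∂L/∂w₁ = 288

Forward pass:
z = w₁x = 2×3 = 6
h = ReLU(6) = 6
y = w₂h = -3×6 = -18

Backward pass:
∂L/∂y = 2(y - t) = 2(-18 - -2) = -32
∂y/∂h = w₂ = -3
∂h/∂z = 1 (ReLU derivative)
∂z/∂w₁ = x = 3

∂L/∂w₁ = -32 × -3 × 1 × 3 = 288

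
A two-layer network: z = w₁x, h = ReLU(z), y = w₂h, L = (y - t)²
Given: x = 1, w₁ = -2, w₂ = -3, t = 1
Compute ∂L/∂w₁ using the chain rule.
∂L/∂w₁ = 0

Forward pass:
z = w₁x = -2×1 = -2
h = ReLU(-2) = 0
y = w₂h = -3×0 = 0

Backward pass:
∂L/∂y = 2(y - t) = 2(0 - 1) = -2
∂y/∂h = w₂ = -3
∂h/∂z = 0 (ReLU derivative)
∂z/∂w₁ = x = 1

∂L/∂w₁ = -2 × -3 × 0 × 1 = 0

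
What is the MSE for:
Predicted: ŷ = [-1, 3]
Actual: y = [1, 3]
MSE = 2

MSE = (1/2)((-1-1)² + (3-3)²) = (1/2)(4 + 0) = 2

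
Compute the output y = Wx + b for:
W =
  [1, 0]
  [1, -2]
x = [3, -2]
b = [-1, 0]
y = [2, 7]

Wx = [1×3 + 0×-2, 1×3 + -2×-2]
   = [3, 7]
y = Wx + b = [3 + -1, 7 + 0] = [2, 7]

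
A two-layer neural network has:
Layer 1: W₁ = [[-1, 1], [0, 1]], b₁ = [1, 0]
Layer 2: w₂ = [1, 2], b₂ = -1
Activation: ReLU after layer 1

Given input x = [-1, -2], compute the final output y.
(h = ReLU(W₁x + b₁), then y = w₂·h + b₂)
y = -1

Layer 1 pre-activation: z₁ = [0, -2]
After ReLU: h = [0, 0]
Layer 2 output: y = 1×0 + 2×0 + -1 = -1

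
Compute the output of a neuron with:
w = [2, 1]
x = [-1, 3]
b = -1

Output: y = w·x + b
y = 0

y = (2)(-1) + (1)(3) + -1 = 0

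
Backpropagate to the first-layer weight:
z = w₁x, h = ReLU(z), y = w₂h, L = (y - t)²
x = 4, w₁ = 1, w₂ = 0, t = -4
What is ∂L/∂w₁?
∂L/∂w₁ = 0

Forward pass:
z = w₁x = 1×4 = 4
h = ReLU(4) = 4
y = w₂h = 0×4 = 0

Backward pass:
∂L/∂y = 2(y - t) = 2(0 - -4) = 8
∂y/∂h = w₂ = 0
∂h/∂z = 1 (ReLU derivative)
∂z/∂w₁ = x = 4

∂L/∂w₁ = 8 × 0 × 1 × 4 = 0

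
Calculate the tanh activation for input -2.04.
-0.9667

tanh(-2.04) = (e^(-2.04) - e^(2.04))/(e^(-2.04) + e^(2.04)) = -0.9667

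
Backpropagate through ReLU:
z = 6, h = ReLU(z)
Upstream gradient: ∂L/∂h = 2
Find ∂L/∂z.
∂L/∂z = 2

h = ReLU(6) = 6
Since z > 0: ∂h/∂z = 1
∂L/∂z = ∂L/∂h · ∂h/∂z = 2 × 1 = 2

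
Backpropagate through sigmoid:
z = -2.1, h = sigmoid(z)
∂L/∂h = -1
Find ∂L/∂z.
∂L/∂z = -0.09719

σ(-2.1) = 0.1091
σ'(-2.1) = σ(-2.1)(1 - σ(-2.1)) = 0.1091 × 0.8909 = 0.09719
∂L/∂z = ∂L/∂h · σ'(z) = -1 × 0.09719 = -0.09719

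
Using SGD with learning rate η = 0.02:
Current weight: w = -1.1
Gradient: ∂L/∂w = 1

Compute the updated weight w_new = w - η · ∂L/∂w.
w_new = -1.12

w_new = w - η·∂L/∂w = -1.1 - 0.02×(1) = -1.1 - (0.02) = -1.12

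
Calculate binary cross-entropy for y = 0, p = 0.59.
L = 0.8916

L = -0·log(0.59) - 1·log(0.41) = -log(0.41) = 0.8916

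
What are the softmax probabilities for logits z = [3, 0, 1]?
p = [0.8438, 0.042, 0.1142]

exp(z) = [20.09, 1, 2.718]
Sum = 23.8
p = [0.8438, 0.042, 0.1142]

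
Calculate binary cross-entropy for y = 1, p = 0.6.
L = 0.5108

L = -1·log(0.6) - 0·log(0.4) = -log(0.6) = 0.5108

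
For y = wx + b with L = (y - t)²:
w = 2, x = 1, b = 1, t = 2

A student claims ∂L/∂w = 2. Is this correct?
Correct

y = (2)(1) + 1 = 3
∂L/∂y = 2(y - t) = 2(3 - 2) = 2
∂y/∂w = x = 1
∂L/∂w = 2 × 1 = 2

Claimed value: 2
Correct: The correct gradient is 2.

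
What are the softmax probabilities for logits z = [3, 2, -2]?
p = [0.7275, 0.2676, 0.0049]

exp(z) = [20.09, 7.389, 0.1353]
Sum = 27.61
p = [0.7275, 0.2676, 0.0049]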